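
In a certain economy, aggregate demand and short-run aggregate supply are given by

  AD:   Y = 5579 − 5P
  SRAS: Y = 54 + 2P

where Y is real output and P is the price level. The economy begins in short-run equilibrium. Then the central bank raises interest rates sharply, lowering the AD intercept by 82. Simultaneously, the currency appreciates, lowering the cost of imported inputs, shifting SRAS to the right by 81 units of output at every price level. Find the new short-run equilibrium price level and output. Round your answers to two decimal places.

P = 766.00, Y = 1667.00

After both shocks: AD is Y = 5497 − 5P and SRAS is Y = 135 + 2P.
Setting them equal: 5362 = 7P, so P = 766.00.
Substituting into AD, Y = 1667.00.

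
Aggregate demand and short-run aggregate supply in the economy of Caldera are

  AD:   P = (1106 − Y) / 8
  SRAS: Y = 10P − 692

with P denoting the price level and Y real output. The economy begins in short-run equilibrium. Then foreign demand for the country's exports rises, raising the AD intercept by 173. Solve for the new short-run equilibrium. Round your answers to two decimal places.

P = 109.50, Y = 403.00

This is a positive demand shock: AD shifts right.
New AD: Y = 1279 − 8P.
Set AD = SRAS: 1279 − 8P = 10P − 692, so 1971 = 18P and P = 109.50.
Substituting into AD, Y = 403.00.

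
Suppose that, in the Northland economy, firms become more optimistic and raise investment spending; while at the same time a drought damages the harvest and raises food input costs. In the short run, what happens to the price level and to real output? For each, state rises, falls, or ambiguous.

The first event is a positive demand shock: AD shifts right, which by itself pushes P up and Y up.
The second is an adverse supply shock: SRAS shifts left, which by itself pushes P up and Y down.
Both shocks push P up, so P rises. The two shocks push Y in opposite directions, so the effect on Y is ambiguous.

Price level: rises; output: ambiguous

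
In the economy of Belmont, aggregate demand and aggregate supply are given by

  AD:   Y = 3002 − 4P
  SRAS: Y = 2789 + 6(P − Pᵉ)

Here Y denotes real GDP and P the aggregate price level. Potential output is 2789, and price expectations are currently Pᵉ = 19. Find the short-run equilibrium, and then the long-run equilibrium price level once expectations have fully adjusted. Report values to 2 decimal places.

Short run: with Pᵉ = 19, SRAS is Y = 2675 + 6P. Setting AD = SRAS gives 327 = 10P, so P = 32.70 and Y = 3002 − 4P = 2871.20.
Output 2871.20 is above potential 2789, so over time expected prices rise and SRAS shifts left until Y returns to 2789.
Long run: Y = 2789 on the AD curve gives 2789 = 3002 − 4P, so P = 53.25.

Short run: P = 32.70, Y = 2871.20. Long run: P = 53.25.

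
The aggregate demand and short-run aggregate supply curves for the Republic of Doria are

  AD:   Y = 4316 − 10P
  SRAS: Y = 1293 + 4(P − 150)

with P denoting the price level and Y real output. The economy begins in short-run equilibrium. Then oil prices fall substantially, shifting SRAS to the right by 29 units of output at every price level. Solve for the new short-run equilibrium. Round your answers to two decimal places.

P = 256.71, Y = 1748.86

This is a positive supply shock: SRAS shifts right.
New SRAS: Y = 722 + 4P.
Set AD = SRAS: 4316 − 10P = 722 + 4P, so 3594 = 14P and P = 256.71.
Substituting into AD, Y = 1748.86.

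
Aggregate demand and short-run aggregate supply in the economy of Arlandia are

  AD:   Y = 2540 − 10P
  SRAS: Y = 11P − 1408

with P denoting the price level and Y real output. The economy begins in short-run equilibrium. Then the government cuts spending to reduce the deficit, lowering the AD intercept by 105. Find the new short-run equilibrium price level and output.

P = 183, Y = 605

This is a negative demand shock: AD shifts left.
New AD: Y = 2435 − 10P.
Set AD = SRAS: 2435 − 10P = 11P − 1408, so 3843 = 21P and P = 183.
Y = 2435 − 10·183 = 605.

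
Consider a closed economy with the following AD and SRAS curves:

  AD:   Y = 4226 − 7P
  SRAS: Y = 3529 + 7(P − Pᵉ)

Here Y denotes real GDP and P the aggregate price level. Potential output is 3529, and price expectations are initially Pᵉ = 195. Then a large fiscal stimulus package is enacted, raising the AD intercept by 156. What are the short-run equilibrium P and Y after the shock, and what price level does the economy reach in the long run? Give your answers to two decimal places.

AD shifts right: new AD is Y = 4382 − 7P. With Pᵉ = 195, SRAS is Y = 2164 + 7P.
Short run: 4382 − 7P = 2164 + 7P gives 2218 = 14P, so P = 158.43 and Y = 4382 − 7P = 3273.00.
Y = 3273.00 is below potential 3529; expectations adjust and SRAS shifts right until Y = 3529.
Long run: on the new AD curve, 3529 = 4382 − 7P gives P = 121.86.

Short run: P = 158.43, Y = 3273.00. Long run: P = 121.86.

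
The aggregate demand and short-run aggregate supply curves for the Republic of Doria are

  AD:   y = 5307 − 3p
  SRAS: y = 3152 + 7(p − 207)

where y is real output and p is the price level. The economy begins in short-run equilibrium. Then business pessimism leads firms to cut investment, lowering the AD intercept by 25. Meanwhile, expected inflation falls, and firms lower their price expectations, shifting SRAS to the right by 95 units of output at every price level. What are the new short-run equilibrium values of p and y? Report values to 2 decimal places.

After both shocks: AD is y = 5282 − 3p and SRAS is y = 1798 + 7p.
Setting them equal: 3484 = 10p, so p = 348.40.
Substituting into AD, y = 4236.80.

p = 348.40, y = 4236.80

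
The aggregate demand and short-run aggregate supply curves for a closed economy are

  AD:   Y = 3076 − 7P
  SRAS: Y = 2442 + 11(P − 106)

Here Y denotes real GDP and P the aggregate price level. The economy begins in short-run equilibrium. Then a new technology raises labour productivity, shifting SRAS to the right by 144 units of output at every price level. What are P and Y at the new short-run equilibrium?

P = 92, Y = 2432

This is a positive supply shock: SRAS shifts right.
New SRAS: Y = 1420 + 11P.
Set AD = SRAS: 3076 − 7P = 1420 + 11P, so 1656 = 18P and P = 92.
Y = 3076 − 7·92 = 2432.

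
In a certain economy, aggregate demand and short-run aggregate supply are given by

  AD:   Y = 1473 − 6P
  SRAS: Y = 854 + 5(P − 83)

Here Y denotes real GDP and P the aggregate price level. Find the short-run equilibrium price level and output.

Write SRAS as Y = 854 + 5P − 415 = 439 + 5P.
Set AD = SRAS: 1473 − 6P = 439 + 5P, so 1034 = 11P and P = 94.
Then Y = 1473 − 6·94 = 909.

P = 94, Y = 909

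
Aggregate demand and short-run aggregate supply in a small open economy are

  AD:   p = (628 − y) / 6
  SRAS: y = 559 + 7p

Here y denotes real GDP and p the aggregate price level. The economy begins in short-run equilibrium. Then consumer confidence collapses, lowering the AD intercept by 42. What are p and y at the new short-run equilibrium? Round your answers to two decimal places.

This is a negative demand shock: AD shifts left.
New AD: y = 586 − 6p.
Set AD = SRAS: 586 − 6p = 559 + 7p, so 27 = 13p and p = 2.08.
Substituting into AD, y = 573.54.

p = 2.08, y = 573.54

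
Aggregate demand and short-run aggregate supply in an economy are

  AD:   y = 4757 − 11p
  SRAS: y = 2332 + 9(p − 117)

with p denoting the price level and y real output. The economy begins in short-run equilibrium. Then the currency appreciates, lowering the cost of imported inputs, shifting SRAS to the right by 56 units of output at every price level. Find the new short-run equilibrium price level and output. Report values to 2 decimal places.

This is a positive supply shock: SRAS shifts right.
New SRAS: y = 1335 + 9p.
Set AD = SRAS: 4757 − 11p = 1335 + 9p, so 3422 = 20p and p = 171.10.
Substituting into AD, y = 2874.90.

p = 171.10, y = 2874.90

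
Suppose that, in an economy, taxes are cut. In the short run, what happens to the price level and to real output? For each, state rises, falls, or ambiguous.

Price level: rises; output: rises

This is a positive demand shock: AD shifts right.
Moving along the upward-sloping SRAS curve, P rises and Y rises.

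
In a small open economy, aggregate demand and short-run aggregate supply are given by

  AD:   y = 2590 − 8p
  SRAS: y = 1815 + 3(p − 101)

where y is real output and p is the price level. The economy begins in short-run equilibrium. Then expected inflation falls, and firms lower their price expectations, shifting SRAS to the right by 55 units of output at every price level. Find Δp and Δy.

Δp = -5, Δy = +40

This is a positive supply shock: SRAS shifts right.
New SRAS: y = 1567 + 3p.
Set AD = SRAS: 2590 − 8p = 1567 + 3p, so 1023 = 11p and p = 93.
y = 2590 − 8·93 = 1846.
Initially p = 98, y = 1806, so Δp = -5 and Δy = +40.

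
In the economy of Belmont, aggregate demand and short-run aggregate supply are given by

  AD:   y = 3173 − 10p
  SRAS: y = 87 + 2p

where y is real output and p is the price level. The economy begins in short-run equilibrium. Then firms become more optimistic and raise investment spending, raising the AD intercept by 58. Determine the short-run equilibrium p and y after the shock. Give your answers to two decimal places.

p = 262.00, y = 611.00

This is a positive demand shock: AD shifts right.
New AD: y = 3231 − 10p.
Set AD = SRAS: 3231 − 10p = 87 + 2p, so 3144 = 12p and p = 262.00.
Substituting into AD, y = 611.00.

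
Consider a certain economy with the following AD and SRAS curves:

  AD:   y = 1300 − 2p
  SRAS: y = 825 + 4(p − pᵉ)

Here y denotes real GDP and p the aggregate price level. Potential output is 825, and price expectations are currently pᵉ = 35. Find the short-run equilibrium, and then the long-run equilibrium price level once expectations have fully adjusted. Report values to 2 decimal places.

Short run: with pᵉ = 35, SRAS is y = 685 + 4p. Setting AD = SRAS gives 615 = 6p, so p = 102.50 and y = 1300 − 2p = 1095.00.
Output 1095.00 is above potential 825, so over time expected prices rise and SRAS shifts left until y returns to 825.
Long run: y = 825 on the AD curve gives 825 = 1300 − 2p, so p = 237.50.

Short run: p = 102.50, y = 1095.00. Long run: p = 237.50.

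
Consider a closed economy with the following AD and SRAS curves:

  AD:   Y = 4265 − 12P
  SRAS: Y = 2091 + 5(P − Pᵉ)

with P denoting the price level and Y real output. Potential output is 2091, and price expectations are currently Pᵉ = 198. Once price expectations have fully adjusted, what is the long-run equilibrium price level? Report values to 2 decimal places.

Short run: with Pᵉ = 198, SRAS is Y = 1101 + 5P. Setting AD = SRAS gives 3164 = 17P, so P = 186.12 and Y = 4265 − 12P = 2031.59.
Output 2031.59 is below potential 2091, so over time expected prices fall and SRAS shifts right until Y returns to 2091.
Long run: Y = 2091 on the AD curve gives 2091 = 4265 − 12P, so P = 181.17.

Long-run P = 181.17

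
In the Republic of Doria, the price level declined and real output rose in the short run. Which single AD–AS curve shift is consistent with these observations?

P fell and Y rose. An AD shift moves P and Y in the same direction; an SRAS shift moves them in opposite directions.
Here P and Y moved in opposite directions, so the SRAS curve shifted.
Since Y rose, SRAS shifted right.

SRAS shifted right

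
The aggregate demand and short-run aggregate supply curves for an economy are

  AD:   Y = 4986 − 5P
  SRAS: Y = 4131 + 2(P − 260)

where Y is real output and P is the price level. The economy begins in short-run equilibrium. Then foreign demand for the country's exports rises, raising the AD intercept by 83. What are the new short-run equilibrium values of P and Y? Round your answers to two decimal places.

P = 208.29, Y = 4027.57

This is a positive demand shock: AD shifts right.
New AD: Y = 5069 − 5P.
SRAS can be written Y = 3611 + 2P.
Set AD = SRAS: 5069 − 5P = 3611 + 2P, so 1458 = 7P and P = 208.29.
Substituting into AD, Y = 4027.57.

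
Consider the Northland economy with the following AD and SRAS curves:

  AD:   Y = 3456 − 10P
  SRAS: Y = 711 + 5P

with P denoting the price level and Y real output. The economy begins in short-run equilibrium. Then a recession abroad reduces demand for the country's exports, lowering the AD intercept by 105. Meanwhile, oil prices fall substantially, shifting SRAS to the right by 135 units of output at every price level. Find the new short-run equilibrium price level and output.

After both shocks: AD is Y = 3351 − 10P and SRAS is Y = 846 + 5P.
Setting them equal: 2505 = 15P, so P = 167.
Y = 3351 − 10·167 = 1681.

P = 167, Y = 1681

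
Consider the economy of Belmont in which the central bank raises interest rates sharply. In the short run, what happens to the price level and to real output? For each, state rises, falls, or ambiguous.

Price level: falls; output: falls

This is a negative demand shock: AD shifts left.
Moving along the upward-sloping SRAS curve, P falls and Y falls.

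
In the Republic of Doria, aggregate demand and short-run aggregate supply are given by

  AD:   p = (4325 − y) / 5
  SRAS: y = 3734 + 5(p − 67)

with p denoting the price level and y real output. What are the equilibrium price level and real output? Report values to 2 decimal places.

Write SRAS as y = 3734 + 5p − 335 = 3399 + 5p.
Rearrange AD to y = 4325 − 5p.
Set AD = SRAS: 4325 − 5p = 3399 + 5p, so 926 = 10p and p = 92.60.
Substituting into AD, y = 4325 − 5p = 3862.00.

p = 92.60, y = 3862.00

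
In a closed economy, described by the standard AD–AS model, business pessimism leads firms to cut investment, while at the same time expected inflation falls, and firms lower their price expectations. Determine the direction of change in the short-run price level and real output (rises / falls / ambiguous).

Price level: falls; output: ambiguous

The first event is a negative demand shock: AD shifts left, which by itself pushes P down and Y down.
The second is a favourable supply shock: SRAS shifts right, which by itself pushes P down and Y up.
Both shocks push P down, so P falls. The two shocks push Y in opposite directions, so the effect on Y is ambiguous.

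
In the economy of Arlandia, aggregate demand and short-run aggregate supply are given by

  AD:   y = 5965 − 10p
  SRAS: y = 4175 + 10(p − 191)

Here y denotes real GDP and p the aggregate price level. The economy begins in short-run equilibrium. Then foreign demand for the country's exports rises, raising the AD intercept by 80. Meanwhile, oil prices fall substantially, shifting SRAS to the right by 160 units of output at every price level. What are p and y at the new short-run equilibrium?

p = 181, y = 4235

After both shocks: AD is y = 6045 − 10p and SRAS is y = 2425 + 10p.
Setting them equal: 3620 = 20p, so p = 181.
y = 6045 − 10·181 = 4235.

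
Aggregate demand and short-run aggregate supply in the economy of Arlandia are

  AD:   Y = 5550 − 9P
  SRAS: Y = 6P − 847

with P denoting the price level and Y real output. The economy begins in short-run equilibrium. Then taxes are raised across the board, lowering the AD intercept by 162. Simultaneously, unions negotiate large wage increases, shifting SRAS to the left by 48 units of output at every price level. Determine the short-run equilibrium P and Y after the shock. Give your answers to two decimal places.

P = 418.87, Y = 1618.20

After both shocks: AD is Y = 5388 − 9P and SRAS is Y = 6P − 895.
Setting them equal: 6283 = 15P, so P = 418.87.
Substituting into AD, Y = 1618.20.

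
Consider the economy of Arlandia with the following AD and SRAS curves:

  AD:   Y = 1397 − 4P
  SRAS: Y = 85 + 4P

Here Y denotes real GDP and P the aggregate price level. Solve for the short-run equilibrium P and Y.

Set AD = SRAS: 1397 − 4P = 85 + 4P, so 1312 = 8P and P = 164.
Then Y = 1397 − 4·164 = 741.

P = 164, Y = 741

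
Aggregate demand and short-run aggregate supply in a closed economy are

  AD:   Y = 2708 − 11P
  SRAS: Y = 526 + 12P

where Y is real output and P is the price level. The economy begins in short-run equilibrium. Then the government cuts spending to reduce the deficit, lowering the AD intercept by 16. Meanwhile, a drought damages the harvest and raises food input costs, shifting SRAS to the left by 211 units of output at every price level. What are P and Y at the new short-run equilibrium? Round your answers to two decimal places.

P = 103.35, Y = 1555.17

After both shocks: AD is Y = 2692 − 11P and SRAS is Y = 315 + 12P.
Setting them equal: 2377 = 23P, so P = 103.35.
Substituting into AD, Y = 1555.17.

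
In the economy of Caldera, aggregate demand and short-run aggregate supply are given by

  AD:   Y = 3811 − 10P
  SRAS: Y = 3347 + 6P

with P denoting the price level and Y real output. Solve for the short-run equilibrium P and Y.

P = 29, Y = 3521

Set AD = SRAS: 3811 − 10P = 3347 + 6P, so 464 = 16P and P = 29.
Then Y = 3811 − 10·29 = 3521.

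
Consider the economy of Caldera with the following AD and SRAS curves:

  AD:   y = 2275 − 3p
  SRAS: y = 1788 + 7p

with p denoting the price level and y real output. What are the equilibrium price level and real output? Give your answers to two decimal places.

Set AD = SRAS: 2275 − 3p = 1788 + 7p, so 487 = 10p and p = 48.70.
Substituting into AD, y = 2275 − 3p = 2128.90.

p = 48.70, y = 2128.90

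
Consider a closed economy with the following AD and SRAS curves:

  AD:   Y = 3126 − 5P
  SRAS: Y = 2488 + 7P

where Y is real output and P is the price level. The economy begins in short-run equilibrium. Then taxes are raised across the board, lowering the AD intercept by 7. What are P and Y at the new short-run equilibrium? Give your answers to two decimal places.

P = 52.58, Y = 2856.08

This is a negative demand shock: AD shifts left.
New AD: Y = 3119 − 5P.
Set AD = SRAS: 3119 − 5P = 2488 + 7P, so 631 = 12P and P = 52.58.
Substituting into AD, Y = 2856.08.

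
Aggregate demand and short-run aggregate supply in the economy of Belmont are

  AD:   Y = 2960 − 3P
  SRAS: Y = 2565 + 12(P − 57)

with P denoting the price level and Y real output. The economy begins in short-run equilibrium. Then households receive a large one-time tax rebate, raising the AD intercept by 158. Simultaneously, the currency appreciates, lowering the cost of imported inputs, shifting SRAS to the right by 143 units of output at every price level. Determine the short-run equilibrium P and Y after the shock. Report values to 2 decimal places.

After both shocks: AD is Y = 3118 − 3P and SRAS is Y = 2024 + 12P.
Setting them equal: 1094 = 15P, so P = 72.93.
Substituting into AD, Y = 2899.20.

P = 72.93, Y = 2899.20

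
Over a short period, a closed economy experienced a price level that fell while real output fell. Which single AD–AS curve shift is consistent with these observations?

P fell and Y fell. An AD shift moves P and Y in the same direction; an SRAS shift moves them in opposite directions.
Here P and Y moved in the same direction, so the AD curve shifted.
Since Y fell, AD shifted left.

AD shifted left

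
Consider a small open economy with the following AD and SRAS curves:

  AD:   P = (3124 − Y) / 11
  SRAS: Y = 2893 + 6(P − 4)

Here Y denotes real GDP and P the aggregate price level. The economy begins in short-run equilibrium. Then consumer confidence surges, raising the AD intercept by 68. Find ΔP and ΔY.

This is a positive demand shock: AD shifts right.
New AD: Y = 3192 − 11P.
SRAS can be written Y = 2869 + 6P.
Set AD = SRAS: 3192 − 11P = 2869 + 6P, so 323 = 17P and P = 19.
Y = 3192 − 11·19 = 2983.
Initially P = 15, Y = 2959, so ΔP = +4 and ΔY = +24.

ΔP = +4, ΔY = +24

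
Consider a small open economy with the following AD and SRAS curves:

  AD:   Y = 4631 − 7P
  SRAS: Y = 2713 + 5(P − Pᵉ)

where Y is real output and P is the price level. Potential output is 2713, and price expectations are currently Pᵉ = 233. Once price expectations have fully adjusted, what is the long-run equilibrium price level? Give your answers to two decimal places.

Long-run P = 274.00

Short run: with Pᵉ = 233, SRAS is Y = 1548 + 5P. Setting AD = SRAS gives 3083 = 12P, so P = 256.92 and Y = 4631 − 7P = 2832.58.
Output 2832.58 is above potential 2713, so over time expected prices rise and SRAS shifts left until Y returns to 2713.
Long run: Y = 2713 on the AD curve gives 2713 = 4631 − 7P, so P = 274.00.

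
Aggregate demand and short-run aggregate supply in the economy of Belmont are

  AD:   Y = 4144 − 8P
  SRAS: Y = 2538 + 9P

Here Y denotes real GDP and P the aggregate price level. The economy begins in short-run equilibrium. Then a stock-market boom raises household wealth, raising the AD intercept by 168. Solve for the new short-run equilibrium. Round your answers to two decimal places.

This is a positive demand shock: AD shifts right.
New AD: Y = 4312 − 8P.
Set AD = SRAS: 4312 − 8P = 2538 + 9P, so 1774 = 17P and P = 104.35.
Substituting into AD, Y = 3477.18.

P = 104.35, Y = 3477.18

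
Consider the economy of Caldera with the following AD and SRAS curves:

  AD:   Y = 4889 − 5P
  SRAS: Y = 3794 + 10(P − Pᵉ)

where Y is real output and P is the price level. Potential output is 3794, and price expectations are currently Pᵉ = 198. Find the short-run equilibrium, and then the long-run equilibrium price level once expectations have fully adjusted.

Short run: with Pᵉ = 198, SRAS is Y = 1814 + 10P. Setting AD = SRAS gives 3075 = 15P, so P = 205 and Y = 4889 − 5·205 = 3864.
Output 3864 is above potential 3794, so over time expected prices rise and SRAS shifts left until Y returns to 3794.
Long run: Y = 3794 on the AD curve gives 3794 = 4889 − 5P, so P = 219.

Short run: P = 205, Y = 3864. Long run: P = 219.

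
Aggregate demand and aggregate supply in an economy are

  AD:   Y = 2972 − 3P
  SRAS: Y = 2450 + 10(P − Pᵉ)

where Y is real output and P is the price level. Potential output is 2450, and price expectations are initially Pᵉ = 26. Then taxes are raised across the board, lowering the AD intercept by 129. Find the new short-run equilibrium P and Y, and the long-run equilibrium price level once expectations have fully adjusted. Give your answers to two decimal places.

Short run: P = 50.23, Y = 2692.31. Long run: P = 131.00.

AD shifts left: new AD is Y = 2843 − 3P. With Pᵉ = 26, SRAS is Y = 2190 + 10P.
Short run: 2843 − 3P = 2190 + 10P gives 653 = 13P, so P = 50.23 and Y = 2843 − 3P = 2692.31.
Y = 2692.31 is above potential 2450; expectations adjust and SRAS shifts left until Y = 2450.
Long run: on the new AD curve, 2450 = 2843 − 3P gives P = 131.00.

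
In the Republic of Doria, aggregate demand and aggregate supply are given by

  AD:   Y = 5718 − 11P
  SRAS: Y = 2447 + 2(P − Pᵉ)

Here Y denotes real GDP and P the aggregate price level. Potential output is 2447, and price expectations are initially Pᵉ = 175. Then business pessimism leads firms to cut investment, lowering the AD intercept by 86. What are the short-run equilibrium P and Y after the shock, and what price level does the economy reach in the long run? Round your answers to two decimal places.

Short run: P = 271.92, Y = 2640.85. Long run: P = 289.55.

AD shifts left: new AD is Y = 5632 − 11P. With Pᵉ = 175, SRAS is Y = 2097 + 2P.
Short run: 5632 − 11P = 2097 + 2P gives 3535 = 13P, so P = 271.92 and Y = 5632 − 11P = 2640.85.
Y = 2640.85 is above potential 2447; expectations adjust and SRAS shifts left until Y = 2447.
Long run: on the new AD curve, 2447 = 5632 − 11P gives P = 289.55.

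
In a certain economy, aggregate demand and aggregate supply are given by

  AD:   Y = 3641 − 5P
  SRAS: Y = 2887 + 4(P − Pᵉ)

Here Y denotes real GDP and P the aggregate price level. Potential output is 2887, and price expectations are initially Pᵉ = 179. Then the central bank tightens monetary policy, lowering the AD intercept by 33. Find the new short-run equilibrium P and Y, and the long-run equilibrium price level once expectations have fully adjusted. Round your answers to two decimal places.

Short run: P = 159.67, Y = 2809.67. Long run: P = 144.20.

AD shifts left: new AD is Y = 3608 − 5P. With Pᵉ = 179, SRAS is Y = 2171 + 4P.
Short run: 3608 − 5P = 2171 + 4P gives 1437 = 9P, so P = 159.67 and Y = 3608 − 5P = 2809.67.
Y = 2809.67 is below potential 2887; expectations adjust and SRAS shifts right until Y = 2887.
Long run: on the new AD curve, 2887 = 3608 − 5P gives P = 144.20.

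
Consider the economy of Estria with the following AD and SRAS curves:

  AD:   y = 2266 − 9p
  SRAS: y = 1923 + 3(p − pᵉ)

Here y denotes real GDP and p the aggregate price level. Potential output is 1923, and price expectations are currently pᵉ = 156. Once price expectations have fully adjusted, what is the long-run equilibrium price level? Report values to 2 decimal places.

Short run: with pᵉ = 156, SRAS is y = 1455 + 3p. Setting AD = SRAS gives 811 = 12p, so p = 67.58 and y = 2266 − 9p = 1657.75.
Output 1657.75 is below potential 1923, so over time expected prices fall and SRAS shifts right until y returns to 1923.
Long run: y = 1923 on the AD curve gives 1923 = 2266 − 9p, so p = 38.11.

Long-run p = 38.11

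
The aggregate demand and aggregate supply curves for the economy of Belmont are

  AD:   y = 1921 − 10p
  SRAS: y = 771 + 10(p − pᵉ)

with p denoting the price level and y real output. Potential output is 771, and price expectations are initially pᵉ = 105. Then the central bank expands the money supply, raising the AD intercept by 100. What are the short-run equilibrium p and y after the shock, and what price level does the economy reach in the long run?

AD shifts right: new AD is y = 2021 − 10p. With pᵉ = 105, SRAS is y = 10p − 279.
Short run: 2021 − 10p = 10p − 279 gives 2300 = 20p, so p = 115 and y = 2021 − 10·115 = 871.
y = 871 is above potential 771; expectations adjust and SRAS shifts left until y = 771.
Long run: on the new AD curve, 771 = 2021 − 10p gives p = 125.

Short run: p = 115, y = 871. Long run: p = 125.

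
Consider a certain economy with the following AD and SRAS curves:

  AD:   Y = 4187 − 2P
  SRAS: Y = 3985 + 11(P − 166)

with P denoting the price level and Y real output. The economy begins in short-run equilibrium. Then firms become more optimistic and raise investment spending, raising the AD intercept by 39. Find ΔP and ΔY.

This is a positive demand shock: AD shifts right.
New AD: Y = 4226 − 2P.
SRAS can be written Y = 2159 + 11P.
Set AD = SRAS: 4226 − 2P = 2159 + 11P, so 2067 = 13P and P = 159.
Y = 4226 − 2·159 = 3908.
Initially P = 156, Y = 3875, so ΔP = +3 and ΔY = +33.

ΔP = +3, ΔY = +33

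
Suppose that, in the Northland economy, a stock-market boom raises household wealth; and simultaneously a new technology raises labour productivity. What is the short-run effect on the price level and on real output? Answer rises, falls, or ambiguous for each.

The first event is a positive demand shock: AD shifts right, which by itself pushes P up and Y up.
The second is a favourable supply shock: SRAS shifts right, which by itself pushes P down and Y up.
The two shocks push P in opposite directions, so the effect on P is ambiguous. Both shocks push Y up, so Y rises.

Price level: ambiguous; output: rises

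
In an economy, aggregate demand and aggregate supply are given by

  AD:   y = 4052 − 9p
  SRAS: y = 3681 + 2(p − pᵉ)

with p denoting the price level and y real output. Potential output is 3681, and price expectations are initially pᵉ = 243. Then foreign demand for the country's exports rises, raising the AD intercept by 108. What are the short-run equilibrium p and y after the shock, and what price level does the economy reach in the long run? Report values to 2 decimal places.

AD shifts right: new AD is y = 4160 − 9p. With pᵉ = 243, SRAS is y = 3195 + 2p.
Short run: 4160 − 9p = 3195 + 2p gives 965 = 11p, so p = 87.73 and y = 4160 − 9p = 3370.45.
y = 3370.45 is below potential 3681; expectations adjust and SRAS shifts right until y = 3681.
Long run: on the new AD curve, 3681 = 4160 − 9p gives p = 53.22.

Short run: p = 87.73, y = 3370.45. Long run: p = 53.22.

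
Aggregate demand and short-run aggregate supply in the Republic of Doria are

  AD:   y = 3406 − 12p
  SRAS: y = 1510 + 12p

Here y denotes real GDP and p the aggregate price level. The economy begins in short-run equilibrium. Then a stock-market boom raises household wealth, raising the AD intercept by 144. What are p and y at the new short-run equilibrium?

p = 85, y = 2530

This is a positive demand shock: AD shifts right.
New AD: y = 3550 − 12p.
Set AD = SRAS: 3550 − 12p = 1510 + 12p, so 2040 = 24p and p = 85.
y = 3550 − 12·85 = 2530.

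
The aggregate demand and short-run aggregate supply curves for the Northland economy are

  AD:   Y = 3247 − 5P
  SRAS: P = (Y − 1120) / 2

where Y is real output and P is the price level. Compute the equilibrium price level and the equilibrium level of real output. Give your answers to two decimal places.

P = 303.86, Y = 1727.71

Rearrange SRAS to Y = 1120 + 2P.
Set AD = SRAS: 3247 − 5P = 1120 + 2P, so 2127 = 7P and P = 303.86.
Substituting into AD, Y = 3247 − 5P = 1727.71.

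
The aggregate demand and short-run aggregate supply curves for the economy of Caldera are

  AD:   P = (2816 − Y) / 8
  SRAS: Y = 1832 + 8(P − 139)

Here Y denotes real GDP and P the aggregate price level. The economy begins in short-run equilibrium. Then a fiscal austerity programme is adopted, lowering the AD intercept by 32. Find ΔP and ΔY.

ΔP = -2, ΔY = -16

This is a negative demand shock: AD shifts left.
New AD: Y = 2784 − 8P.
SRAS can be written Y = 720 + 8P.
Set AD = SRAS: 2784 − 8P = 720 + 8P, so 2064 = 16P and P = 129.
Y = 2784 − 8·129 = 1752.
Initially P = 131, Y = 1768, so ΔP = -2 and ΔY = -16.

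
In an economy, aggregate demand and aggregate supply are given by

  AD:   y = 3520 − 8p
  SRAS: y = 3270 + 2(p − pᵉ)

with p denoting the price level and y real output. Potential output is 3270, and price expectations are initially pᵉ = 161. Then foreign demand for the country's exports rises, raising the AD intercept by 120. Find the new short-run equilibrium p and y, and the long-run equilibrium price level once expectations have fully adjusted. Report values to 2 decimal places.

AD shifts right: new AD is y = 3640 − 8p. With pᵉ = 161, SRAS is y = 2948 + 2p.
Short run: 3640 − 8p = 2948 + 2p gives 692 = 10p, so p = 69.20 and y = 3640 − 8p = 3086.40.
y = 3086.40 is below potential 3270; expectations adjust and SRAS shifts right until y = 3270.
Long run: on the new AD curve, 3270 = 3640 − 8p gives p = 46.25.

Short run: p = 69.20, y = 3086.40. Long run: p = 46.25.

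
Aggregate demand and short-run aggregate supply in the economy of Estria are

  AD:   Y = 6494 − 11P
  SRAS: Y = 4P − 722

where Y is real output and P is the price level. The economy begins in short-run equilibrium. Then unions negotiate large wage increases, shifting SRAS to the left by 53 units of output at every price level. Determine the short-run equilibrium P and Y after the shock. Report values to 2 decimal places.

P = 484.60, Y = 1163.40

This is a negative supply shock: SRAS shifts left.
New SRAS: Y = 4P − 775.
Set AD = SRAS: 6494 − 11P = 4P − 775, so 7269 = 15P and P = 484.60.
Substituting into AD, Y = 1163.40.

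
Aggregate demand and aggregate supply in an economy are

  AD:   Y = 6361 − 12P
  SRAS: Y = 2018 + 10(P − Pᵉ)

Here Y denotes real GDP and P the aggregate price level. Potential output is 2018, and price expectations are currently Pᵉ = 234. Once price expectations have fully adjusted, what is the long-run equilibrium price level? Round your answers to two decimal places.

Short run: with Pᵉ = 234, SRAS is Y = 10P − 322. Setting AD = SRAS gives 6683 = 22P, so P = 303.77 and Y = 6361 − 12P = 2715.73.
Output 2715.73 is above potential 2018, so over time expected prices rise and SRAS shifts left until Y returns to 2018.
Long run: Y = 2018 on the AD curve gives 2018 = 6361 − 12P, so P = 361.92.

Long-run P = 361.92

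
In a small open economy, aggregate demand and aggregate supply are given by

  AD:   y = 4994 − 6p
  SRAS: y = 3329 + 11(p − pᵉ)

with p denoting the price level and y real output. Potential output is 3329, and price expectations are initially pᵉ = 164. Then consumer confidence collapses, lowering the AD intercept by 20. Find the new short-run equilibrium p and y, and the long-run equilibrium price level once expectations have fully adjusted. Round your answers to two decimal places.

Short run: p = 202.88, y = 3756.71. Long run: p = 274.17.

AD shifts left: new AD is y = 4974 − 6p. With pᵉ = 164, SRAS is y = 1525 + 11p.
Short run: 4974 − 6p = 1525 + 11p gives 3449 = 17p, so p = 202.88 and y = 4974 − 6p = 3756.71.
y = 3756.71 is above potential 3329; expectations adjust and SRAS shifts left until y = 3329.
Long run: on the new AD curve, 3329 = 4974 − 6p gives p = 274.17.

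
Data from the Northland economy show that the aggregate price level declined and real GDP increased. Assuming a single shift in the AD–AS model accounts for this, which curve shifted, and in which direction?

P fell and Y rose. An AD shift moves P and Y in the same direction; an SRAS shift moves them in opposite directions.
Here P and Y moved in opposite directions, so the SRAS curve shifted.
Since Y rose, SRAS shifted right.

SRAS shifted right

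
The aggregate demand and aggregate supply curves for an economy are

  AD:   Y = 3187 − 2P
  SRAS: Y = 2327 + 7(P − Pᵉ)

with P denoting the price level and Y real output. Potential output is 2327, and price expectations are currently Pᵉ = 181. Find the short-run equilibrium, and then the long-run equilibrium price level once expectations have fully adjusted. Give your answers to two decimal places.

Short run: P = 236.33, Y = 2714.33. Long run: P = 430.00.

Short run: with Pᵉ = 181, SRAS is Y = 1060 + 7P. Setting AD = SRAS gives 2127 = 9P, so P = 236.33 and Y = 3187 − 2P = 2714.33.
Output 2714.33 is above potential 2327, so over time expected prices rise and SRAS shifts left until Y returns to 2327.
Long run: Y = 2327 on the AD curve gives 2327 = 3187 − 2P, so P = 430.00.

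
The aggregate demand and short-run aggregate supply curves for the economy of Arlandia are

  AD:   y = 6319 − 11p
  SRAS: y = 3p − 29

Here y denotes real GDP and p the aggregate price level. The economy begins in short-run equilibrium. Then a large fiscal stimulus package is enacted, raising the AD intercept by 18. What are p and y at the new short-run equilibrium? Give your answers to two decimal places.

p = 454.71, y = 1335.14

This is a positive demand shock: AD shifts right.
New AD: y = 6337 − 11p.
Set AD = SRAS: 6337 − 11p = 3p − 29, so 6366 = 14p and p = 454.71.
Substituting into AD, y = 1335.14.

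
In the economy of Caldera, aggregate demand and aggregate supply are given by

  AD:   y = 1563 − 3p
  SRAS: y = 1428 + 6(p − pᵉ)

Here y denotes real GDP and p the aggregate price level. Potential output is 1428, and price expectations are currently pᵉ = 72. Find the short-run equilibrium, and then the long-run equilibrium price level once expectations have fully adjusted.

Short run: with pᵉ = 72, SRAS is y = 996 + 6p. Setting AD = SRAS gives 567 = 9p, so p = 63 and y = 1563 − 3·63 = 1374.
Output 1374 is below potential 1428, so over time expected prices fall and SRAS shifts right until y returns to 1428.
Long run: y = 1428 on the AD curve gives 1428 = 1563 − 3p, so p = 45.

Short run: p = 63, y = 1374. Long run: p = 45.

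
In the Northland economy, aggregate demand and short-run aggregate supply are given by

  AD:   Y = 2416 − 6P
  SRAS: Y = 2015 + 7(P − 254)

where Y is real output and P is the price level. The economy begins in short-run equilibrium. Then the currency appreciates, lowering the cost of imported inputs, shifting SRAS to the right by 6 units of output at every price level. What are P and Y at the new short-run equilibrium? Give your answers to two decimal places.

This is a positive supply shock: SRAS shifts right.
New SRAS: Y = 243 + 7P.
Set AD = SRAS: 2416 − 6P = 243 + 7P, so 2173 = 13P and P = 167.15.
Substituting into AD, Y = 1413.08.

P = 167.15, Y = 1413.08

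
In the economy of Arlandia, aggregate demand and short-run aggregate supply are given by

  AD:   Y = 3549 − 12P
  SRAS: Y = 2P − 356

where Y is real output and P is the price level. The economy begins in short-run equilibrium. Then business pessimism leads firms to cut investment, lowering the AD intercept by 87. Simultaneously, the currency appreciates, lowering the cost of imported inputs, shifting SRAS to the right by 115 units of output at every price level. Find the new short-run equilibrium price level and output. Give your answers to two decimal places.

After both shocks: AD is Y = 3462 − 12P and SRAS is Y = 2P − 241.
Setting them equal: 3703 = 14P, so P = 264.50.
Substituting into AD, Y = 288.00.

P = 264.50, Y = 288.00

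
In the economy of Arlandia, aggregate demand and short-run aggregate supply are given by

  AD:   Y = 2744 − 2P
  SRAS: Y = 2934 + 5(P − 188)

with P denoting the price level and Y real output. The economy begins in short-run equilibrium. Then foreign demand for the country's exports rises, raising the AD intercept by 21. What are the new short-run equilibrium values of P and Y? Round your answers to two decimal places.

This is a positive demand shock: AD shifts right.
New AD: Y = 2765 − 2P.
SRAS can be written Y = 1994 + 5P.
Set AD = SRAS: 2765 − 2P = 1994 + 5P, so 771 = 7P and P = 110.14.
Substituting into AD, Y = 2544.71.

P = 110.14, Y = 2544.71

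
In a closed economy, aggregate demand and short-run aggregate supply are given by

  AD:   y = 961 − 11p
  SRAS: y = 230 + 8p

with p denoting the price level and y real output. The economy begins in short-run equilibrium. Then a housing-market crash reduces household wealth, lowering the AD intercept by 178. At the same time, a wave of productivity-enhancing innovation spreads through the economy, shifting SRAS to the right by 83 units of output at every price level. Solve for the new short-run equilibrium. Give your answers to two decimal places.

After both shocks: AD is y = 783 − 11p and SRAS is y = 313 + 8p.
Setting them equal: 470 = 19p, so p = 24.74.
Substituting into AD, y = 510.89.

p = 24.74, y = 510.89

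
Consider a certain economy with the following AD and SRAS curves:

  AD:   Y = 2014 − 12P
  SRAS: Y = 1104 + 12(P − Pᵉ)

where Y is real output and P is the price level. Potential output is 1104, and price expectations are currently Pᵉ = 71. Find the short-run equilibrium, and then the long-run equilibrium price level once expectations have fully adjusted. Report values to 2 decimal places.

Short run: with Pᵉ = 71, SRAS is Y = 252 + 12P. Setting AD = SRAS gives 1762 = 24P, so P = 73.42 and Y = 2014 − 12P = 1133.00.
Output 1133.00 is above potential 1104, so over time expected prices rise and SRAS shifts left until Y returns to 1104.
Long run: Y = 1104 on the AD curve gives 1104 = 2014 − 12P, so P = 75.83.

Short run: P = 73.42, Y = 1133.00. Long run: P = 75.83.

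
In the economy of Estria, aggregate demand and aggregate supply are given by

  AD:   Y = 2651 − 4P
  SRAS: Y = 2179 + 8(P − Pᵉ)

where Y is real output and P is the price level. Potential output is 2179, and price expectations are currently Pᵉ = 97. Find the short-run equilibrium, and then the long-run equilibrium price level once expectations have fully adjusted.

Short run: with Pᵉ = 97, SRAS is Y = 1403 + 8P. Setting AD = SRAS gives 1248 = 12P, so P = 104 and Y = 2651 − 4·104 = 2235.
Output 2235 is above potential 2179, so over time expected prices rise and SRAS shifts left until Y returns to 2179.
Long run: Y = 2179 on the AD curve gives 2179 = 2651 − 4P, so P = 118.

Short run: P = 104, Y = 2235. Long run: P = 118.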